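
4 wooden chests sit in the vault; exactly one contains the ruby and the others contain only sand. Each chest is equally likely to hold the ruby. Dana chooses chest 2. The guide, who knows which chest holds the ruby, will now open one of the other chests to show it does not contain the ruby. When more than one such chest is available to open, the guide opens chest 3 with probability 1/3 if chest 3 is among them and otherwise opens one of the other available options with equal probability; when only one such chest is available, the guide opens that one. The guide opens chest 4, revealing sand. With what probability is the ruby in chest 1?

Condition on the true location of the ruby.
If it is in chest 1 (prior 1/4): chest 3 is available but not opened, probability 2/3; weight (1/4)·(2/3) = 1/6.
If it is in chest 2 (prior 1/4): chest 3 is available but not opened; chest 4 gets probability (1 − 1/3)/2 = 1/3; weight (1/4)·(1/3) = 1/12.
If it is in chest 3 (prior 1/4): chest 3 holds the prize so is unavailable; the guide chooses uniformly among the 2 others, probability 1/2; weight (1/4)·(1/2) = 1/8.
If it is in chest 4 (prior 1/4): the guide opened chest 4, so this case is ruled out; weight (1/4)·0 = 0.
The weights sum to 3/8.
So P(the ruby in chest 1 | the guide opened chest 4) = (1/6) / (3/8) = 4/9.

4/9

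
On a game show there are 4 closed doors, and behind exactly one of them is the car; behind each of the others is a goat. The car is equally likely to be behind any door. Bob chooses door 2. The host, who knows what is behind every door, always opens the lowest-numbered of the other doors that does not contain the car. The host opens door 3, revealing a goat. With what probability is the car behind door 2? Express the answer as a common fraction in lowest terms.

0

Consider each possible location of the car in turn.
If it is behind door 1 (prior 1/4): door 3 is the lowest-numbered option available, probability 1; weight (1/4)·1 = 1/4.
If it is behind either of doors 2 and 4 (prior 1/4 each): the host would have opened door 1 instead, probability 0; weight (1/4)·0 = 0 each.
If it is behind door 3 (prior 1/4): the host opened door 3, so this case is ruled out; weight (1/4)·0 = 0.
The weights sum to 1/4.
So P(the car behind door 2 | the host opened door 3) = 0 / (1/4) = 0.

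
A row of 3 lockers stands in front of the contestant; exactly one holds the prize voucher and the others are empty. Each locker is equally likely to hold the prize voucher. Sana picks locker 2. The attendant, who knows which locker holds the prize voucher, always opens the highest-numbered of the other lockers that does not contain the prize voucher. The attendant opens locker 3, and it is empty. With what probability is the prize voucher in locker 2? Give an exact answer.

Consider each possible location of the prize voucher in turn.
If it is in either of lockers 1 and 2 (prior 1/3 each): locker 3 is the highest-numbered option available, probability 1; weight (1/3)·1 = 1/3 each.
If it is in locker 3 (prior 1/3): the attendant opened locker 3, so this case is ruled out; weight (1/3)·0 = 0.
The weights sum to 2/3.
So P(the prize voucher in locker 2 | the attendant opened locker 3) = (1/3) / (2/3) = 1/2.

1/2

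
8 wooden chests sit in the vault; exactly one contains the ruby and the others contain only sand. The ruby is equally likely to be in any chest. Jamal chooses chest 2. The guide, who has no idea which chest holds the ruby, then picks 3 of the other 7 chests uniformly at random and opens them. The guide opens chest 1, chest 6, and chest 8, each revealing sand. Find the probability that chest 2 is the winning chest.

Because the guide chose which chests to open without knowing where the ruby is, the choice is independent of the prize location. Learning that none of the 3 opened chests holds the ruby simply rules out those 3 locations and leaves the remaining 5 chests still equally likely by symmetry.
So P(the ruby in chest 2) = 1/5.

1/5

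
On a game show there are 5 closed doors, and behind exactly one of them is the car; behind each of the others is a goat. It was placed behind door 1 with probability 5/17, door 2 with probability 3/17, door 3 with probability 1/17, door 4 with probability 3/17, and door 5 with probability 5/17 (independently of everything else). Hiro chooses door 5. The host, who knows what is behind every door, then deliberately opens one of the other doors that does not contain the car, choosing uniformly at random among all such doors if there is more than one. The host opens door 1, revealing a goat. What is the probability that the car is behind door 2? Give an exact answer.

12/43

Apply Bayes' rule, conditioning on where the car actually is.
If it is behind door 1 (prior 5/17): the host opened door 1, so this case is ruled out; weight (5/17)·0 = 0.
If it is behind either of doors 2 and 4 (prior 3/17 each): the host has 3 equally likely choices, so probability 1/3; weight (3/17)·(1/3) = 1/17 each.
If it is behind door 3 (prior 1/17): the host has 3 equally likely choices, so probability 1/3; weight (1/17)·(1/3) = 1/51.
If it is behind door 5 (prior 5/17): the host has 4 equally likely choices, so probability 1/4; weight (5/17)·(1/4) = 5/68.
The weights sum to 43/204.
So P(the car behind door 2 | the host opened door 1) = (1/17) / (43/204) = 12/43.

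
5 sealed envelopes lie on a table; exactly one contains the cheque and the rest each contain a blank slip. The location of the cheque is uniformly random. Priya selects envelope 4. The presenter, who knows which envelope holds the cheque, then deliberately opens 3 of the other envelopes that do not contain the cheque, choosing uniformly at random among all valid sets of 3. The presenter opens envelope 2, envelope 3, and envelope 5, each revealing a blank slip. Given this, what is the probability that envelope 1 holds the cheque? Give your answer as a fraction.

Consider each possible location of the cheque in turn.
If it is in envelope 1 (prior 1/5): the presenter has no choice, probability 1; weight (1/5)·1 = 1/5.
If it is in any of envelopes 2, 3, and 5 (prior 1/5 each): that envelope was opened and seen not to hold the prize — ruled out; weight (1/5)·0 = 0 each.
If it is in envelope 4 (prior 1/5): the presenter has 4 equally likely choices, so probability 1/4; weight (1/5)·(1/4) = 1/20.
The weights sum to 1/4.
So P(the cheque in envelope 1 | the presenter opened envelope 2, envelope 3, and envelope 5) = (1/5) / (1/4) = 4/5.

4/5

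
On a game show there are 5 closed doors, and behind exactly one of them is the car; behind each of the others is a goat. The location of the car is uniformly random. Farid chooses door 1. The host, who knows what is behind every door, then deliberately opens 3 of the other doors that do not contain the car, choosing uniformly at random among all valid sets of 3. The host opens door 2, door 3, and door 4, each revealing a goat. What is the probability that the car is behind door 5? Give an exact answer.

Condition on the true location of the car.
If it is behind door 1 (prior 1/5): the host has 4 equally likely choices, so probability 1/4; weight (1/5)·(1/4) = 1/20.
If it is behind any of doors 2, 3, and 4 (prior 1/5 each): that door was opened and seen not to hold the prize — ruled out; weight (1/5)·0 = 0 each.
If it is behind door 5 (prior 1/5): the host has no choice, probability 1; weight (1/5)·1 = 1/5.
The weights sum to 1/4.
So P(the car behind door 5 | the host opened door 2, door 3, and door 4) = (1/5) / (1/4) = 4/5.

4/5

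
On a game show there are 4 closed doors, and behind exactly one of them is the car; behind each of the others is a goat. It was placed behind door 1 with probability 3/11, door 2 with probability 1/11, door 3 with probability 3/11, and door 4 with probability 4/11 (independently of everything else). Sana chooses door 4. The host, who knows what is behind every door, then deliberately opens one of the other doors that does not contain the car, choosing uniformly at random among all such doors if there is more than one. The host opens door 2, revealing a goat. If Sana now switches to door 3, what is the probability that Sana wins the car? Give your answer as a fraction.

9/26

Consider each possible location of the car in turn.
If it is behind either of doors 1 and 3 (prior 3/11 each): the host has 2 equally likely choices, so probability 1/2; weight (3/11)·(1/2) = 3/22 each.
If it is behind door 2 (prior 1/11): the host opened door 2, so this case is ruled out; weight (1/11)·0 = 0.
If it is behind door 4 (prior 4/11): the host has 3 equally likely choices, so probability 1/3; weight (4/11)·(1/3) = 4/33.
The weights sum to 13/33.
So P(the car behind door 3 | the host opened door 2) = (3/22) / (13/33) = 9/26.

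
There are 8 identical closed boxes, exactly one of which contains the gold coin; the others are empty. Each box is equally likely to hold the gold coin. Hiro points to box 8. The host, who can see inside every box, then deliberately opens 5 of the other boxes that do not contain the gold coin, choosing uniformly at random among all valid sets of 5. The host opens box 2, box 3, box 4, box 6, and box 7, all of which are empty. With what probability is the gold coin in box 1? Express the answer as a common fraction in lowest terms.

Apply Bayes' rule, conditioning on where the gold coin actually is.
If it is in either of boxes 1 and 5 (prior 1/8 each): the host has 6 equally likely choices, so probability 1/6; weight (1/8)·(1/6) = 1/48 each.
If it is in any of boxes 2, 3, 4, 6, and 7 (prior 1/8 each): that box was opened and seen not to hold the prize — ruled out; weight (1/8)·0 = 0 each.
If it is in box 8 (prior 1/8): the host has 21 equally likely choices, so probability 1/21; weight (1/8)·(1/21) = 1/168.
The weights sum to 1/21.
So P(the gold coin in box 1 | the host opened box 2, box 3, box 4, box 6, and box 7) = (1/48) / (1/21) = 7/16.

7/16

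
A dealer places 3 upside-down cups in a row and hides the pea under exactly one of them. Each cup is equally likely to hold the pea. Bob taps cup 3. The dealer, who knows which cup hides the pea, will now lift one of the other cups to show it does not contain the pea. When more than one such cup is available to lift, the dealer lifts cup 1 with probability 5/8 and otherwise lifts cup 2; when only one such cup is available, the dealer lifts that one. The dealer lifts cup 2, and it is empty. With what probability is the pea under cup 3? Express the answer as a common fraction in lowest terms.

Condition on the true location of the pea.
If it is under cup 1 (prior 1/3): only cup 2 is available, probability 1; weight (1/3)·1 = 1/3.
If it is under cup 2 (prior 1/3): the dealer opened cup 2, so this case is ruled out; weight (1/3)·0 = 0.
If it is under cup 3 (prior 1/3): cup 1 is available but not opened, probability 3/8; weight (1/3)·(3/8) = 1/8.
The weights sum to 11/24.
So P(the pea under cup 3 | the dealer opened cup 2) = (1/8) / (11/24) = 3/11.

3/11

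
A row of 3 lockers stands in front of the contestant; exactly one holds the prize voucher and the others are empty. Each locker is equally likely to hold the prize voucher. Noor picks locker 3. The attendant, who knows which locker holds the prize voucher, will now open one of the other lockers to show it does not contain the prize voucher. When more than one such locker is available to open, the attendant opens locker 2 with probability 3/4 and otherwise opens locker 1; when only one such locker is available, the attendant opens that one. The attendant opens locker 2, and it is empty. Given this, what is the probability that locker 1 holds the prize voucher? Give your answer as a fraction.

Consider each possible location of the prize voucher in turn.
If it is in locker 1 (prior 1/3): only locker 2 is available, probability 1; weight (1/3)·1 = 1/3.
If it is in locker 2 (prior 1/3): the attendant opened locker 2, so this case is ruled out; weight (1/3)·0 = 0.
If it is in locker 3 (prior 1/3): locker 2 is available, opened with probability 3/4; weight (1/3)·(3/4) = 1/4.
The weights sum to 7/12.
So P(the prize voucher in locker 1 | the attendant opened locker 2) = (1/3) / (7/12) = 4/7.

4/7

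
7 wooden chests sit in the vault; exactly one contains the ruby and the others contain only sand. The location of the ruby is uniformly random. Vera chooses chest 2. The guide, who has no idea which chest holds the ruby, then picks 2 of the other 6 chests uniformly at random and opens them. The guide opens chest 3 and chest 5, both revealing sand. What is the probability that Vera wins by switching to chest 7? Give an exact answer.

1/5

Condition on the true location of the ruby.
If it is in any of chests 1, 2, 4, 6, and 7 (prior 1/7 each): the guide picks exactly this set with probability 1/15 regardless, and none is the prize; weight (1/7)·(1/15) = 1/105 each.
If it is in either of chests 3 and 5 (prior 1/7 each): that chest was opened and seen not to hold the prize — ruled out; weight (1/7)·0 = 0 each.
The weights sum to 1/21.
So P(the ruby in chest 7 | the guide opened chest 3 and chest 5) = (1/105) / (1/21) = 1/5.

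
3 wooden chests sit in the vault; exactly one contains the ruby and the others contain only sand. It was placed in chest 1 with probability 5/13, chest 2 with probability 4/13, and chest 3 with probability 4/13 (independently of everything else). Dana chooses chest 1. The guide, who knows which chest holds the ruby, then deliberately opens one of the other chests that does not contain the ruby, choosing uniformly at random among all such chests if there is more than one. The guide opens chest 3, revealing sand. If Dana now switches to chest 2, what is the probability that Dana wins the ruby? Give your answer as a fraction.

8/13

Consider each possible location of the ruby in turn.
If it is in chest 1 (prior 5/13): the guide has 2 equally likely choices, so probability 1/2; weight (5/13)·(1/2) = 5/26.
If it is in chest 2 (prior 4/13): the guide has no choice, probability 1; weight (4/13)·1 = 4/13.
If it is in chest 3 (prior 4/13): the guide opened chest 3, so this case is ruled out; weight (4/13)·0 = 0.
The weights sum to 1/2.
So P(the ruby in chest 2 | the guide opened chest 3) = (4/13) / (1/2) = 8/13.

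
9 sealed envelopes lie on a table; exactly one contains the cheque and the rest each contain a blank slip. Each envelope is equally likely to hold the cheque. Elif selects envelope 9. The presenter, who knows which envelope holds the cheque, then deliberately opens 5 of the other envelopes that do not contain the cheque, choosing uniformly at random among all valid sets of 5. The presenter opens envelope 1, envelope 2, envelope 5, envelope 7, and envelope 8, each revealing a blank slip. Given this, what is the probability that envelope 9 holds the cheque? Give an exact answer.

Consider each possible location of the cheque in turn.
If it is in any of envelopes 1, 2, 5, 7, and 8 (prior 1/9 each): that envelope was opened and seen not to hold the prize — ruled out; weight (1/9)·0 = 0 each.
If it is in any of envelopes 3, 4, and 6 (prior 1/9 each): the presenter has 21 equally likely choices, so probability 1/21; weight (1/9)·(1/21) = 1/189 each.
If it is in envelope 9 (prior 1/9): the presenter has 56 equally likely choices, so probability 1/56; weight (1/9)·(1/56) = 1/504.
The weights sum to 1/56.
So P(the cheque in envelope 9 | the presenter opened envelope 1, envelope 2, envelope 5, envelope 7, and envelope 8) = (1/504) / (1/56) = 1/9.

1/9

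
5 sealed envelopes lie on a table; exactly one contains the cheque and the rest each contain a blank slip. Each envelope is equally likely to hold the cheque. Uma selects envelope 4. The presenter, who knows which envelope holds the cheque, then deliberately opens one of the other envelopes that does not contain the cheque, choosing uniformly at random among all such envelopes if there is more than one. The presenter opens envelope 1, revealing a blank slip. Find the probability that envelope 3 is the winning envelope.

4/15

Consider each possible location of the cheque in turn.
If it is in envelope 1 (prior 1/5): the presenter opened envelope 1, so this case is ruled out; weight (1/5)·0 = 0.
If it is in any of envelopes 2, 3, and 5 (prior 1/5 each): the presenter has 3 equally likely choices, so probability 1/3; weight (1/5)·(1/3) = 1/15 each.
If it is in envelope 4 (prior 1/5): the presenter has 4 equally likely choices, so probability 1/4; weight (1/5)·(1/4) = 1/20.
The weights sum to 1/4.
So P(the cheque in envelope 3 | the presenter opened envelope 1) = (1/15) / (1/4) = 4/15.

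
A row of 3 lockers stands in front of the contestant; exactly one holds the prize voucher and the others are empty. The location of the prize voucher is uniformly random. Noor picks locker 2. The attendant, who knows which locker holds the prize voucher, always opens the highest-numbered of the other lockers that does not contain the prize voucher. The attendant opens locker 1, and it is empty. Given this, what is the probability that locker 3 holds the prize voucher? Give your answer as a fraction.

1

Apply Bayes' rule, conditioning on where the prize voucher actually is.
If it is in locker 1 (prior 1/3): the attendant opened locker 1, so this case is ruled out; weight (1/3)·0 = 0.
If it is in locker 2 (prior 1/3): the attendant would have opened locker 3 instead, probability 0; weight (1/3)·0 = 0.
If it is in locker 3 (prior 1/3): locker 1 is the highest-numbered option available, probability 1; weight (1/3)·1 = 1/3.
The weights sum to 1/3.
So P(the prize voucher in locker 3 | the attendant opened locker 1) = (1/3) / (1/3) = 1.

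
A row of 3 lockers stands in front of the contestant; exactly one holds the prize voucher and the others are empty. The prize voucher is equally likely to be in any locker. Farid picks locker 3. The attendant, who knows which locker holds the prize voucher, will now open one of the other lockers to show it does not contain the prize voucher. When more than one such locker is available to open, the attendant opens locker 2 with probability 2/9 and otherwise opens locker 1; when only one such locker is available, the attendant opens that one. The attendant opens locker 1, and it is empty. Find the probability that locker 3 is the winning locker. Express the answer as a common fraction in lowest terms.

7/16

Condition on the true location of the prize voucher.
If it is in locker 1 (prior 1/3): the attendant opened locker 1, so this case is ruled out; weight (1/3)·0 = 0.
If it is in locker 2 (prior 1/3): only locker 1 is available, probability 1; weight (1/3)·1 = 1/3.
If it is in locker 3 (prior 1/3): locker 2 is available but not opened, probability 7/9; weight (1/3)·(7/9) = 7/27.
The weights sum to 16/27.
So P(the prize voucher in locker 3 | the attendant opened locker 1) = (7/27) / (16/27) = 7/16.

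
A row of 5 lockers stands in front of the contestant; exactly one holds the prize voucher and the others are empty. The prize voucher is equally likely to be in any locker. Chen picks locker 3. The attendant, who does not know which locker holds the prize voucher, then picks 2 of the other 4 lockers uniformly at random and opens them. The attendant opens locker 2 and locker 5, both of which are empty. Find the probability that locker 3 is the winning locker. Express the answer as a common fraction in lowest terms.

Because the attendant chose which lockers to open without knowing where the prize voucher is, the choice is independent of the prize location. Learning that none of the 2 opened lockers holds the prize voucher simply rules out those 2 locations and leaves the remaining 3 lockers still equally likely by symmetry.
So P(the prize voucher in locker 3) = 1/3.

1/3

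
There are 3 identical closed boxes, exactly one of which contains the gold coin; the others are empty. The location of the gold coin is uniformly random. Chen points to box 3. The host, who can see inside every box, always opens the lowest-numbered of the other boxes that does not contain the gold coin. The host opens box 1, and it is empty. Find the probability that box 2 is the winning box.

Apply Bayes' rule, conditioning on where the gold coin actually is.
If it is in box 1 (prior 1/3): the host opened box 1, so this case is ruled out; weight (1/3)·0 = 0.
If it is in either of boxes 2 and 3 (prior 1/3 each): box 1 is the lowest-numbered option available, probability 1; weight (1/3)·1 = 1/3 each.
The weights sum to 2/3.
So P(the gold coin in box 2 | the host opened box 1) = (1/3) / (2/3) = 1/2.

1/2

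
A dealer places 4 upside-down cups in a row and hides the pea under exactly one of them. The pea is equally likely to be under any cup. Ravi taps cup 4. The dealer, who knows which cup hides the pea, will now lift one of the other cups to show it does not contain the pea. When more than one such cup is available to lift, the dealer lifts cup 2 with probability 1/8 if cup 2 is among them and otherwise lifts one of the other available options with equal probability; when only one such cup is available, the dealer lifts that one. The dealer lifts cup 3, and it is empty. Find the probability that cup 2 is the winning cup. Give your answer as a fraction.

8/29

Consider each possible location of the pea in turn.
If it is under cup 1 (prior 1/4): cup 2 is available but not opened, probability 7/8; weight (1/4)·(7/8) = 7/32.
If it is under cup 2 (prior 1/4): cup 2 holds the prize so is unavailable; the dealer chooses uniformly among the 2 others, probability 1/2; weight (1/4)·(1/2) = 1/8.
If it is under cup 3 (prior 1/4): the dealer opened cup 3, so this case is ruled out; weight (1/4)·0 = 0.
If it is under cup 4 (prior 1/4): cup 2 is available but not opened; cup 3 gets probability (1 − 1/8)/2 = 7/16; weight (1/4)·(7/16) = 7/64.
The weights sum to 29/64.
So P(the pea under cup 2 | the dealer opened cup 3) = (1/8) / (29/64) = 8/29.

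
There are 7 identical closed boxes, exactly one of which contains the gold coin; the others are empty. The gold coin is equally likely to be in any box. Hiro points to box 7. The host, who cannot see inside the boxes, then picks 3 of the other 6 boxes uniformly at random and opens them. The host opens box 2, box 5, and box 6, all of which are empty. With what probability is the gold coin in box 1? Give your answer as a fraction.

Because the host chose which boxes to open without knowing where the gold coin is, the choice is independent of the prize location. Learning that none of the 3 opened boxes holds the gold coin simply rules out those 3 locations and leaves the remaining 4 boxes still equally likely by symmetry.
So P(the gold coin in box 1) = 1/4.

1/4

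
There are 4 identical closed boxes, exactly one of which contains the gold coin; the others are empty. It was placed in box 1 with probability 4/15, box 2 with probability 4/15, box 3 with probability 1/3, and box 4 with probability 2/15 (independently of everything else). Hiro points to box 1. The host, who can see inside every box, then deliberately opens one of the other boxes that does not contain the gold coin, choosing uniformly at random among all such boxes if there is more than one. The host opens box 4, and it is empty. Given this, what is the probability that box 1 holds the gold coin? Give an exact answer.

8/35

Condition on the true location of the gold coin.
If it is in box 1 (prior 4/15): the host has 3 equally likely choices, so probability 1/3; weight (4/15)·(1/3) = 4/45.
If it is in box 2 (prior 4/15): the host has 2 equally likely choices, so probability 1/2; weight (4/15)·(1/2) = 2/15.
If it is in box 3 (prior 1/3): the host has 2 equally likely choices, so probability 1/2; weight (1/3)·(1/2) = 1/6.
If it is in box 4 (prior 2/15): the host opened box 4, so this case is ruled out; weight (2/15)·0 = 0.
The weights sum to 7/18.
So P(the gold coin in box 1 | the host opened box 4) = (4/45) / (7/18) = 8/35.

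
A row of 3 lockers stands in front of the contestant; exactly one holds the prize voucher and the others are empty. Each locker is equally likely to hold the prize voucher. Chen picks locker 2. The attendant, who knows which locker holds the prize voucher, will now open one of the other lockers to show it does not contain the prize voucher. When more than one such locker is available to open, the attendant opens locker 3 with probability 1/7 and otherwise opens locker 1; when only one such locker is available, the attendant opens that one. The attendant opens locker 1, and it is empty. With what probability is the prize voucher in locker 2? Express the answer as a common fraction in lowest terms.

Apply Bayes' rule, conditioning on where the prize voucher actually is.
If it is in locker 1 (prior 1/3): the attendant opened locker 1, so this case is ruled out; weight (1/3)·0 = 0.
If it is in locker 2 (prior 1/3): locker 3 is available but not opened, probability 6/7; weight (1/3)·(6/7) = 2/7.
If it is in locker 3 (prior 1/3): only locker 1 is available, probability 1; weight (1/3)·1 = 1/3.
The weights sum to 13/21.
So P(the prize voucher in locker 2 | the attendant opened locker 1) = (2/7) / (13/21) = 6/13.

6/13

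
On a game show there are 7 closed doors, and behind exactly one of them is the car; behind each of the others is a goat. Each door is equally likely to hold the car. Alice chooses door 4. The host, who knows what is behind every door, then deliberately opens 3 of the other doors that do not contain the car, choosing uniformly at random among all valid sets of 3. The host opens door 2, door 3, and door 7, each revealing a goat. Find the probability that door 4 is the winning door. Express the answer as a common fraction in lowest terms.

1/7

Apply Bayes' rule, conditioning on where the car actually is.
If it is behind any of doors 1, 5, and 6 (prior 1/7 each): the host has 10 equally likely choices, so probability 1/10; weight (1/7)·(1/10) = 1/70 each.
If it is behind any of doors 2, 3, and 7 (prior 1/7 each): that door was opened and seen not to hold the prize — ruled out; weight (1/7)·0 = 0 each.
If it is behind door 4 (prior 1/7): the host has 20 equally likely choices, so probability 1/20; weight (1/7)·(1/20) = 1/140.
The weights sum to 1/20.
So P(the car behind door 4 | the host opened door 2, door 3, and door 7) = (1/140) / (1/20) = 1/7.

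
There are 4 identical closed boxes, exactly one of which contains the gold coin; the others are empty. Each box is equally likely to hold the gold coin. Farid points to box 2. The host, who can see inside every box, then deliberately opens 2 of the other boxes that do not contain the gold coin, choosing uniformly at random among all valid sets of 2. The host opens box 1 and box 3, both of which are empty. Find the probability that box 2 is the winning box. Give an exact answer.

Condition on the true location of the gold coin.
If it is in either of boxes 1 and 3 (prior 1/4 each): that box was opened and seen not to hold the prize — ruled out; weight (1/4)·0 = 0 each.
If it is in box 2 (prior 1/4): the host has 3 equally likely choices, so probability 1/3; weight (1/4)·(1/3) = 1/12.
If it is in box 4 (prior 1/4): the host has no choice, probability 1; weight (1/4)·1 = 1/4.
The weights sum to 1/3.
So P(the gold coin in box 2 | the host opened box 1 and box 3) = (1/12) / (1/3) = 1/4.

1/4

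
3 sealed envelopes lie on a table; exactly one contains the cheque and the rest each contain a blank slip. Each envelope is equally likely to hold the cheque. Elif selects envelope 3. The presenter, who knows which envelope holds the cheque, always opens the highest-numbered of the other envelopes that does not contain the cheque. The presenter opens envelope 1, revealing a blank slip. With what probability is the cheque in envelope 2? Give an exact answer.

Consider each possible location of the cheque in turn.
If it is in envelope 1 (prior 1/3): the presenter opened envelope 1, so this case is ruled out; weight (1/3)·0 = 0.
If it is in envelope 2 (prior 1/3): envelope 1 is the highest-numbered option available, probability 1; weight (1/3)·1 = 1/3.
If it is in envelope 3 (prior 1/3): the presenter would have opened envelope 2 instead, probability 0; weight (1/3)·0 = 0.
The weights sum to 1/3.
So P(the cheque in envelope 2 | the presenter opened envelope 1) = (1/3) / (1/3) = 1.

1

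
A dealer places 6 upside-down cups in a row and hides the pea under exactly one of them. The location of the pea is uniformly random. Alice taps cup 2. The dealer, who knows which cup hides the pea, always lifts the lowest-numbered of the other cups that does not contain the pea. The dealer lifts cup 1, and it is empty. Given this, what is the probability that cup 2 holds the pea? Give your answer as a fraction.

1/5

Consider each possible location of the pea in turn.
If it is under cup 1 (prior 1/6): the dealer opened cup 1, so this case is ruled out; weight (1/6)·0 = 0.
If it is under any of cups 2, 3, 4, 5, and 6 (prior 1/6 each): cup 1 is the lowest-numbered option available, probability 1; weight (1/6)·1 = 1/6 each.
The weights sum to 5/6.
So P(the pea under cup 2 | the dealer opened cup 1) = (1/6) / (5/6) = 1/5.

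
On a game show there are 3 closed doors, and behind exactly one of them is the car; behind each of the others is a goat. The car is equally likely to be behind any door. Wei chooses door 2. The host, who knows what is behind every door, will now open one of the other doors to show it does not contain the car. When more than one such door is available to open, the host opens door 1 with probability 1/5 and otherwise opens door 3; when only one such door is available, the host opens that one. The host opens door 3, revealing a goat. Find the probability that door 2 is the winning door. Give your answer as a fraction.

Apply Bayes' rule, conditioning on where the car actually is.
If it is behind door 1 (prior 1/3): only door 3 is available, probability 1; weight (1/3)·1 = 1/3.
If it is behind door 2 (prior 1/3): door 1 is available but not opened, probability 4/5; weight (1/3)·(4/5) = 4/15.
If it is behind door 3 (prior 1/3): the host opened door 3, so this case is ruled out; weight (1/3)·0 = 0.
The weights sum to 3/5.
So P(the car behind door 2 | the host opened door 3) = (4/15) / (3/5) = 4/9.

4/9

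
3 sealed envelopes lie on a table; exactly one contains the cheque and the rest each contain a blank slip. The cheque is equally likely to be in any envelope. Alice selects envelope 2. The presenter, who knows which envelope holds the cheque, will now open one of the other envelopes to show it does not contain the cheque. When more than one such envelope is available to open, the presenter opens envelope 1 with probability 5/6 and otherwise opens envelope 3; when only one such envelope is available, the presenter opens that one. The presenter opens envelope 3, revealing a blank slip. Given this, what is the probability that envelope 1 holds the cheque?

Consider each possible location of the cheque in turn.
If it is in envelope 1 (prior 1/3): only envelope 3 is available, probability 1; weight (1/3)·1 = 1/3.
If it is in envelope 2 (prior 1/3): envelope 1 is available but not opened, probability 1/6; weight (1/3)·(1/6) = 1/18.
If it is in envelope 3 (prior 1/3): the presenter opened envelope 3, so this case is ruled out; weight (1/3)·0 = 0.
The weights sum to 7/18.
So P(the cheque in envelope 1 | the presenter opened envelope 3) = (1/3) / (7/18) = 6/7.

6/7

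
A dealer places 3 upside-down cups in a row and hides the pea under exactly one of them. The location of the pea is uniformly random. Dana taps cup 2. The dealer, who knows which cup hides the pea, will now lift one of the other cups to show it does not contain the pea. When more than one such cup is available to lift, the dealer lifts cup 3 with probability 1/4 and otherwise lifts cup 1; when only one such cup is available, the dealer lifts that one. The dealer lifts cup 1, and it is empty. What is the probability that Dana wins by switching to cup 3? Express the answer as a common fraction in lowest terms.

Apply Bayes' rule, conditioning on where the pea actually is.
If it is under cup 1 (prior 1/3): the dealer opened cup 1, so this case is ruled out; weight (1/3)·0 = 0.
If it is under cup 2 (prior 1/3): cup 3 is available but not opened, probability 3/4; weight (1/3)·(3/4) = 1/4.
If it is under cup 3 (prior 1/3): only cup 1 is available, probability 1; weight (1/3)·1 = 1/3.
The weights sum to 7/12.
So P(the pea under cup 3 | the dealer opened cup 1) = (1/3) / (7/12) = 4/7.

4/7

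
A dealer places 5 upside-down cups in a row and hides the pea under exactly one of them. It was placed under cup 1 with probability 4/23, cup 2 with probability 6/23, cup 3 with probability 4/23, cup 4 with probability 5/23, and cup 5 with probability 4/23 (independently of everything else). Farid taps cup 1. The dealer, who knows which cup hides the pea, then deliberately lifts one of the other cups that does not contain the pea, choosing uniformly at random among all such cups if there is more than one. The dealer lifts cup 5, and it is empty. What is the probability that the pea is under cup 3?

2/9

Consider each possible location of the pea in turn.
If it is under cup 1 (prior 4/23): the dealer has 4 equally likely choices, so probability 1/4; weight (4/23)·(1/4) = 1/23.
If it is under cup 2 (prior 6/23): the dealer has 3 equally likely choices, so probability 1/3; weight (6/23)·(1/3) = 2/23.
If it is under cup 3 (prior 4/23): the dealer has 3 equally likely choices, so probability 1/3; weight (4/23)·(1/3) = 4/69.
If it is under cup 4 (prior 5/23): the dealer has 3 equally likely choices, so probability 1/3; weight (5/23)·(1/3) = 5/69.
If it is under cup 5 (prior 4/23): the dealer opened cup 5, so this case is ruled out; weight (4/23)·0 = 0.
The weights sum to 6/23.
So P(the pea under cup 3 | the dealer opened cup 5) = (4/69) / (6/23) = 2/9.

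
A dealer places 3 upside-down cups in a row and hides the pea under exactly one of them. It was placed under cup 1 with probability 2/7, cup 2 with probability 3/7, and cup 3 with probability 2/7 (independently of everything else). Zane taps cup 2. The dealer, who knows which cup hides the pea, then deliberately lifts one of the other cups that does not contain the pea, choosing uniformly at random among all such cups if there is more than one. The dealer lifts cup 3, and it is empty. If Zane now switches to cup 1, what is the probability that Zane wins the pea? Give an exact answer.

4/7

Condition on the true location of the pea.
If it is under cup 1 (prior 2/7): the dealer has no choice, probability 1; weight (2/7)·1 = 2/7.
If it is under cup 2 (prior 3/7): the dealer has 2 equally likely choices, so probability 1/2; weight (3/7)·(1/2) = 3/14.
If it is under cup 3 (prior 2/7): the dealer opened cup 3, so this case is ruled out; weight (2/7)·0 = 0.
The weights sum to 1/2.
So P(the pea under cup 1 | the dealer opened cup 3) = (2/7) / (1/2) = 4/7.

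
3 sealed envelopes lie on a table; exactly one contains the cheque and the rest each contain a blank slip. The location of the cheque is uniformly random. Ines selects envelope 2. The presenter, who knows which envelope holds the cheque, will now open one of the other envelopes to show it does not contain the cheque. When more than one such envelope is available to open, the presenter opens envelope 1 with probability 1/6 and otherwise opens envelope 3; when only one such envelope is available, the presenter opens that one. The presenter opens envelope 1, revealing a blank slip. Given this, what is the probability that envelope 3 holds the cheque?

Consider each possible location of the cheque in turn.
If it is in envelope 1 (prior 1/3): the presenter opened envelope 1, so this case is ruled out; weight (1/3)·0 = 0.
If it is in envelope 2 (prior 1/3): envelope 1 is available, opened with probability 1/6; weight (1/3)·(1/6) = 1/18.
If it is in envelope 3 (prior 1/3): only envelope 1 is available, probability 1; weight (1/3)·1 = 1/3.
The weights sum to 7/18.
So P(the cheque in envelope 3 | the presenter opened envelope 1) = (1/3) / (7/18) = 6/7.

6/7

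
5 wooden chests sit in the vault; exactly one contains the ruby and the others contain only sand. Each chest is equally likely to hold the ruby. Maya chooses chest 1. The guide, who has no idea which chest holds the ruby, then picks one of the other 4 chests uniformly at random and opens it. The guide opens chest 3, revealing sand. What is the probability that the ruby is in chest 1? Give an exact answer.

Condition on the true location of the ruby.
If it is in any of chests 1, 2, 4, and 5 (prior 1/5 each): the guide picks chest 3 with probability 1/4 regardless, and it is not the prize; weight (1/5)·(1/4) = 1/20 each.
If it is in chest 3 (prior 1/5): the guide opened chest 3, so this case is ruled out; weight (1/5)·0 = 0.
The weights sum to 1/5.
So P(the ruby in chest 1 | the guide opened chest 3) = (1/20) / (1/5) = 1/4.

1/4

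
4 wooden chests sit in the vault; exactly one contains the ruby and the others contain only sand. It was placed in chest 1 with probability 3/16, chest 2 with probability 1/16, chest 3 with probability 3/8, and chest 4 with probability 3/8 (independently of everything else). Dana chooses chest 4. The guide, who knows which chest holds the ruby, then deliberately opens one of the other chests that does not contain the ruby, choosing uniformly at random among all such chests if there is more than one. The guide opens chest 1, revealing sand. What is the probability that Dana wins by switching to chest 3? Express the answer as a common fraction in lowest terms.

Condition on the true location of the ruby.
If it is in chest 1 (prior 3/16): the guide opened chest 1, so this case is ruled out; weight (3/16)·0 = 0.
If it is in chest 2 (prior 1/16): the guide has 2 equally likely choices, so probability 1/2; weight (1/16)·(1/2) = 1/32.
If it is in chest 3 (prior 3/8): the guide has 2 equally likely choices, so probability 1/2; weight (3/8)·(1/2) = 3/16.
If it is in chest 4 (prior 3/8): the guide has 3 equally likely choices, so probability 1/3; weight (3/8)·(1/3) = 1/8.
The weights sum to 11/32.
So P(the ruby in chest 3 | the guide opened chest 1) = (3/16) / (11/32) = 6/11.

6/11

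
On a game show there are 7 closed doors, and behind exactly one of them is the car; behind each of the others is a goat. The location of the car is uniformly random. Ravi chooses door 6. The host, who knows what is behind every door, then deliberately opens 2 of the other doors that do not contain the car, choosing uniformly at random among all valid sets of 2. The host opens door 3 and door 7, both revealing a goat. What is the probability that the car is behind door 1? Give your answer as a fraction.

3/14

Consider each possible location of the car in turn.
If it is behind any of doors 1, 2, 4, and 5 (prior 1/7 each): the host has 10 equally likely choices, so probability 1/10; weight (1/7)·(1/10) = 1/70 each.
If it is behind either of doors 3 and 7 (prior 1/7 each): that door was opened and seen not to hold the prize — ruled out; weight (1/7)·0 = 0 each.
If it is behind door 6 (prior 1/7): the host has 15 equally likely choices, so probability 1/15; weight (1/7)·(1/15) = 1/105.
The weights sum to 1/15.
So P(the car behind door 1 | the host opened door 3 and door 7) = (1/70) / (1/15) = 3/14.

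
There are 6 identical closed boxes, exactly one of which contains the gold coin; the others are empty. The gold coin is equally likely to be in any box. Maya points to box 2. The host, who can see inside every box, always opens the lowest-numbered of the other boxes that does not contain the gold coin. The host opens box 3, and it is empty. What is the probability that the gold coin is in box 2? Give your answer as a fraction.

0

Apply Bayes' rule, conditioning on where the gold coin actually is.
If it is in box 1 (prior 1/6): box 3 is the lowest-numbered option available, probability 1; weight (1/6)·1 = 1/6.
If it is in any of boxes 2, 4, 5, and 6 (prior 1/6 each): the host would have opened box 1 instead, probability 0; weight (1/6)·0 = 0 each.
If it is in box 3 (prior 1/6): the host opened box 3, so this case is ruled out; weight (1/6)·0 = 0.
The weights sum to 1/6.
So P(the gold coin in box 2 | the host opened box 3) = 0 / (1/6) = 0.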